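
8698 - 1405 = 7293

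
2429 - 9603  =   - 7174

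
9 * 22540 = 202860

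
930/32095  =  186/6419  =  0.03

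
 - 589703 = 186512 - 776215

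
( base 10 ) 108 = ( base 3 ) 11000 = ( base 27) 40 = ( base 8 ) 154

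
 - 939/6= - 313/2 = - 156.50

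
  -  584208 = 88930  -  673138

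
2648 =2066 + 582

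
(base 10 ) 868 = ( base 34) PI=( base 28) 130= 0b1101100100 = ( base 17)301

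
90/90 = 1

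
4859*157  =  762863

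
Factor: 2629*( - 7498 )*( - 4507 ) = 88843074694 = 2^1*11^1*23^1*163^1*239^1*4507^1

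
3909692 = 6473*604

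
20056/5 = 4011+1/5  =  4011.20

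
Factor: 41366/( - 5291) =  - 2^1*11^(-1)*43^1 = - 86/11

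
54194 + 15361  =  69555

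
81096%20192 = 328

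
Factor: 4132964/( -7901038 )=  - 2066482/3950519 = - 2^1 * 11^1*29^1  *41^1* 79^1*97^( - 1 )*139^(-1)*293^(- 1 ) 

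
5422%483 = 109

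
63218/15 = 63218/15 =4214.53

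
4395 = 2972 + 1423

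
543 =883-340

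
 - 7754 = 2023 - 9777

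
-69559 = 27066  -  96625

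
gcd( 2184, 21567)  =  273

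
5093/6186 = 5093/6186  =  0.82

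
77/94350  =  77/94350 =0.00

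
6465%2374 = 1717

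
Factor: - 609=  - 3^1* 7^1 *29^1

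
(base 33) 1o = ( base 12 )49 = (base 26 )25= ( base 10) 57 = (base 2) 111001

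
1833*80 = 146640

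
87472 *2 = 174944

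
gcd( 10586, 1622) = 2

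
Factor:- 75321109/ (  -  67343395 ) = 5^(-1) * 7^(-2 )*53^1*274871^( - 1 )* 1421153^1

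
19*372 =7068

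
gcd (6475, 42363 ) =1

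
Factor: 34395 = 3^1*5^1*2293^1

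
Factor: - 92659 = -7^2*31^1*61^1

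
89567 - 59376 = 30191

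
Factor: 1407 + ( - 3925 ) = - 2^1 * 1259^1 = - 2518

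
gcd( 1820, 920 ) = 20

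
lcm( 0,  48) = 0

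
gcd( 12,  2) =2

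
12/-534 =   -  1 + 87/89 = - 0.02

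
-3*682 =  - 2046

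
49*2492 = 122108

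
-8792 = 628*( - 14) 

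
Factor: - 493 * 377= - 13^1*17^1* 29^2 = - 185861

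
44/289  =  44/289 = 0.15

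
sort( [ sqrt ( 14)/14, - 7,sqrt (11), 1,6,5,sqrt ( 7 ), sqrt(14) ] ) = [ -7,sqrt ( 14)/14, 1, sqrt(7 ), sqrt(11), sqrt(14), 5, 6] 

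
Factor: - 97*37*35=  - 5^1*7^1*37^1 * 97^1=-125615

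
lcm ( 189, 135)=945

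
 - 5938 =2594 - 8532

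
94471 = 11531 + 82940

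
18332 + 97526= 115858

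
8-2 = 6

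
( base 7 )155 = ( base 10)89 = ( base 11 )81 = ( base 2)1011001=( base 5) 324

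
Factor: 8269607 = 1949^1 * 4243^1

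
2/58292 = 1/29146 = 0.00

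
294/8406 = 49/1401 = 0.03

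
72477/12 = 6039 + 3/4 =6039.75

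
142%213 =142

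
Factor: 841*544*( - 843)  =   - 385675872 = - 2^5*3^1*17^1*29^2*281^1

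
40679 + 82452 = 123131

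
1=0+1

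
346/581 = 346/581=0.60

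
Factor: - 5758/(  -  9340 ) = 2^ (  -  1)*5^(-1)*467^(  -  1)*2879^1 = 2879/4670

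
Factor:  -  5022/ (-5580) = 2^(-1)*3^2* 5^(- 1) = 9/10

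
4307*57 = 245499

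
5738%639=626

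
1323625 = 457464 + 866161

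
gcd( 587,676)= 1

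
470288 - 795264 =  - 324976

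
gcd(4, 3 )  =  1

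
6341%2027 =260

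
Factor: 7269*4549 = 33066681 = 3^1*2423^1 * 4549^1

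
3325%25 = 0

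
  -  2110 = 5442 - 7552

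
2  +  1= 3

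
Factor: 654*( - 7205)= - 2^1*3^1 * 5^1 *11^1 * 109^1*  131^1 = - 4712070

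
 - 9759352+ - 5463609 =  -15222961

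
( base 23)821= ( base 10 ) 4279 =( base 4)1002313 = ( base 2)1000010110111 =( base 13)1c42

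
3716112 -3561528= 154584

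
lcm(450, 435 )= 13050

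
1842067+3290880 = 5132947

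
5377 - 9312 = -3935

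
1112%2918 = 1112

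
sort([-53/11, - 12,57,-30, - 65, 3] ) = [ - 65 ,  -  30, - 12, - 53/11,3, 57 ] 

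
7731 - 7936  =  -205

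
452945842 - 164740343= 288205499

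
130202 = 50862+79340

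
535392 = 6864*78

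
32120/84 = 8030/21 = 382.38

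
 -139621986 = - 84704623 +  - 54917363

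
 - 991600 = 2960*( - 335 )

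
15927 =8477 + 7450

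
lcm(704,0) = 0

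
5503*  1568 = 8628704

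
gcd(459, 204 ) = 51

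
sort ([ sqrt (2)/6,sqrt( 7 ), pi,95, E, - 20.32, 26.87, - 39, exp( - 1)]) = [ - 39, - 20.32, sqrt( 2)/6,exp(-1), sqrt( 7), E, pi, 26.87, 95] 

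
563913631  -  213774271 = 350139360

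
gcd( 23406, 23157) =249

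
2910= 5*582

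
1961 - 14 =1947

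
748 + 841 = 1589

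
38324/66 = 580 + 2/3 =580.67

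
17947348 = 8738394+9208954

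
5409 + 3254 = 8663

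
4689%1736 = 1217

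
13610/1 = 13610 = 13610.00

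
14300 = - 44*(-325 )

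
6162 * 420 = 2588040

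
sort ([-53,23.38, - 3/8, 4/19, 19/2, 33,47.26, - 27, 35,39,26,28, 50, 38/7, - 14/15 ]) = [-53  , - 27,-14/15, - 3/8,4/19, 38/7,19/2, 23.38 , 26, 28,33, 35, 39, 47.26,50 ] 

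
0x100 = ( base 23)B3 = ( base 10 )256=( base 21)c4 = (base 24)ag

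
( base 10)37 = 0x25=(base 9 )41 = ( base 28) 19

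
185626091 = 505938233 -320312142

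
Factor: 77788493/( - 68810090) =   -  2^ ( - 1)*5^( - 1)*283^1 * 274871^1*6881009^ ( - 1) 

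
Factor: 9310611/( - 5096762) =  - 2^( - 1)*3^1*11^( - 2 )*17^1*21061^(  -  1 )*182561^1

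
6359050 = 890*7145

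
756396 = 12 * 63033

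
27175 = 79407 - 52232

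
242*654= 158268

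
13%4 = 1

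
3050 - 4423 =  - 1373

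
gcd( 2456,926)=2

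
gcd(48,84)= 12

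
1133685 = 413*2745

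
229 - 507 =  - 278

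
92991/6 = 30997/2 = 15498.50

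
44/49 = 44/49  =  0.90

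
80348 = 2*40174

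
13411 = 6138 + 7273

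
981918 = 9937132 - 8955214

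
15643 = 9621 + 6022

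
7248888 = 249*29112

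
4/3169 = 4/3169 = 0.00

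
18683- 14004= 4679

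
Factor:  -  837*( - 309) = 3^4*31^1  *103^1 = 258633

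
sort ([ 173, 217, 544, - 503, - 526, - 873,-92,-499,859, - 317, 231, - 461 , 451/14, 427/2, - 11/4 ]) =[  -  873,  -  526, - 503, - 499,-461, - 317, - 92, - 11/4, 451/14,173, 427/2 , 217 , 231 , 544, 859 ]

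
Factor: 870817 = 73^1 * 79^1*151^1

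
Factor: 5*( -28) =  - 2^2* 5^1*7^1= - 140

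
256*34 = 8704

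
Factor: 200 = 2^3*5^2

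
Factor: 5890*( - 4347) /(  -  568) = 12801915/284 = 2^( - 2 ) * 3^3 * 5^1*7^1*19^1* 23^1*31^1*71^(  -  1)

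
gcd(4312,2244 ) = 44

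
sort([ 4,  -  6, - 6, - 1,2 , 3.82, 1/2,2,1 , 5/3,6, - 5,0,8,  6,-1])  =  [  -  6, - 6, - 5 ,-1 , - 1, 0,1/2,1, 5/3,2,2,3.82,4,  6, 6,8]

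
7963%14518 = 7963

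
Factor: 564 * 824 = 464736 = 2^5 * 3^1*47^1 * 103^1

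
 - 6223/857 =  - 8 + 633/857 = - 7.26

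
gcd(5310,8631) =9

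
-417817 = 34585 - 452402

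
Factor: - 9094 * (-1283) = 2^1*1283^1*4547^1 = 11667602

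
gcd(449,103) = 1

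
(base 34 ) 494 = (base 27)6kk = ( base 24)8de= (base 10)4934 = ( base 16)1346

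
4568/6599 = 4568/6599 = 0.69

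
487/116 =487/116 = 4.20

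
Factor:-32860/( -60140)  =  53^1*97^( - 1 ) = 53/97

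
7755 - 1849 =5906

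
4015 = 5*803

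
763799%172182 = 75071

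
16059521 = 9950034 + 6109487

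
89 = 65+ 24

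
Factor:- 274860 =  - 2^2*3^3*5^1*509^1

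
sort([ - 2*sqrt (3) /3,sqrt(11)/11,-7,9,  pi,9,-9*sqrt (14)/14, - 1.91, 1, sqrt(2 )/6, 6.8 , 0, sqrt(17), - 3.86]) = [ - 7, - 3.86, - 9*sqrt( 14) /14, - 1.91, - 2 *sqrt(3 )/3,0 , sqrt( 2)/6, sqrt(11)/11, 1 , pi,sqrt(17) , 6.8, 9,9] 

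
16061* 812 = 13041532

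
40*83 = 3320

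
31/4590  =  31/4590=   0.01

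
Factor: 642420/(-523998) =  -2^1 * 5^1*83^1*677^( - 1) = -830/677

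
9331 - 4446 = 4885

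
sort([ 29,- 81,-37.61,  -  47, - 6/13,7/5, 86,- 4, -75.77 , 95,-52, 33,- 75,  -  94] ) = [ - 94,- 81, - 75.77 ,  -  75,-52, - 47, - 37.61, -4,-6/13, 7/5, 29,33, 86,95] 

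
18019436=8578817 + 9440619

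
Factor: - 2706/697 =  - 66/17= - 2^1*3^1*11^1*17^( - 1) 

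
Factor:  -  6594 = - 2^1*3^1*7^1*157^1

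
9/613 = 9/613  =  0.01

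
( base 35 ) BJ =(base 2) 110010100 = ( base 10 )404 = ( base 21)J5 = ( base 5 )3104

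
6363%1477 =455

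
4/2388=1/597  =  0.00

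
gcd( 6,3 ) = 3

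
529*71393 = 37766897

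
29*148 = 4292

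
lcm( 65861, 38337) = 2568579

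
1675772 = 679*2468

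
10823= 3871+6952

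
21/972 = 7/324  =  0.02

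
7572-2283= 5289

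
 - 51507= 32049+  - 83556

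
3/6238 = 3/6238 = 0.00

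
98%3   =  2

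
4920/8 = 615 = 615.00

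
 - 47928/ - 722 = 66 + 138/361 = 66.38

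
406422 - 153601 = 252821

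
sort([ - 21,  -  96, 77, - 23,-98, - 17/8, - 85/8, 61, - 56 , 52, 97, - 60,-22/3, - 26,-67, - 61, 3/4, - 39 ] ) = [ - 98, - 96, - 67,-61,-60,  -  56, - 39, - 26, - 23, - 21, - 85/8, - 22/3, - 17/8, 3/4,52, 61, 77, 97 ]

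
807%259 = 30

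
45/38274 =15/12758 = 0.00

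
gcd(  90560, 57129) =1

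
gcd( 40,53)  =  1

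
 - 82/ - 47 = 82/47= 1.74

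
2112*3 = 6336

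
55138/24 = 27569/12 =2297.42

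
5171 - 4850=321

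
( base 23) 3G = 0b1010101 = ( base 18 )4d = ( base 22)3J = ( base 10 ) 85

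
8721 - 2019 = 6702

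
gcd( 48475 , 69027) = 7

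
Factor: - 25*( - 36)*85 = 76500 = 2^2*3^2 * 5^3*17^1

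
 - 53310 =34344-87654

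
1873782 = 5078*369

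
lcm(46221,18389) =1710177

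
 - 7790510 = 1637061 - 9427571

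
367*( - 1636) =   -  600412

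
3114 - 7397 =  - 4283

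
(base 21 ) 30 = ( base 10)63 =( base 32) 1V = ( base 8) 77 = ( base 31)21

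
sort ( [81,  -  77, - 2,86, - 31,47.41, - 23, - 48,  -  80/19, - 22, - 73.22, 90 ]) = [ - 77 , - 73.22,-48, - 31, - 23, - 22, - 80/19, - 2, 47.41,  81, 86,90] 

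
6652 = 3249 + 3403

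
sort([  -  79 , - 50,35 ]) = [- 79, - 50, 35 ] 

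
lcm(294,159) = 15582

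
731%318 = 95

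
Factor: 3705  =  3^1*5^1*13^1*19^1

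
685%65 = 35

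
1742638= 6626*263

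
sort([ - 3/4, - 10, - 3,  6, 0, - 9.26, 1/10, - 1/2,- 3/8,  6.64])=[ -10, - 9.26, - 3, - 3/4, - 1/2, -3/8, 0, 1/10, 6,6.64 ] 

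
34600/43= 34600/43 = 804.65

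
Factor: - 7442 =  - 2^1 * 61^2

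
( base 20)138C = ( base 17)1F75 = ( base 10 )9372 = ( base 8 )22234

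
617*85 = 52445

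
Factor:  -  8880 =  - 2^4*3^1*5^1*37^1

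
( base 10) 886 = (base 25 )1AB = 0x376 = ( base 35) pb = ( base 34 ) q2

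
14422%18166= 14422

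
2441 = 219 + 2222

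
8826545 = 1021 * 8645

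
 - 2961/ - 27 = 329/3 = 109.67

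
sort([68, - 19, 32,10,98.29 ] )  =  [ - 19, 10, 32, 68,  98.29]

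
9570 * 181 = 1732170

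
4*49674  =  198696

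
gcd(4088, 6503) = 7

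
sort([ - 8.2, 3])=[  -  8.2,3] 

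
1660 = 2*830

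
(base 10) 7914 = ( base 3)101212010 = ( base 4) 1323222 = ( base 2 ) 1111011101010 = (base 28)a2i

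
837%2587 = 837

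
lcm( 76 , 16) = 304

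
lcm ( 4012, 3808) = 224672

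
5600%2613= 374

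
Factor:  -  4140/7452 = -3^(  -  2 )*5^1 =- 5/9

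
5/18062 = 5/18062  =  0.00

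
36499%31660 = 4839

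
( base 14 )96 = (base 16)84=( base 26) 52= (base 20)6c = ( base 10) 132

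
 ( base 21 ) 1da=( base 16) 2D4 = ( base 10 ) 724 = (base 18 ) 244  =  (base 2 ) 1011010100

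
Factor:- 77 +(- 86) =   -  163^1 =- 163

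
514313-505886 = 8427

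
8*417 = 3336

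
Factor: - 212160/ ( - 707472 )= 260/867 = 2^2*3^( - 1 )*5^1*13^1*17^( - 2 )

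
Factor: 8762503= 59^1*148517^1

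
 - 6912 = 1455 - 8367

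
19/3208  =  19/3208=   0.01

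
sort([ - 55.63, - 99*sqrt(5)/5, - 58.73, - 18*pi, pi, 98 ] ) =[ - 58.73, - 18*pi , - 55.63,-99*sqrt(5) /5,  pi, 98]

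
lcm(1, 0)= 0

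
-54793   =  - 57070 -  - 2277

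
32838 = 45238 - 12400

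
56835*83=4717305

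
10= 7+3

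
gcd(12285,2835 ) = 945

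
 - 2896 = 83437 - 86333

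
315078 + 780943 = 1096021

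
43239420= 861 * 50220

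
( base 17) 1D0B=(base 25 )dm6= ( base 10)8681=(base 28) B21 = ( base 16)21e9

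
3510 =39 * 90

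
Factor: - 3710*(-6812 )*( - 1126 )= - 28456857520=- 2^4 * 5^1*7^1*13^1*53^1*131^1*563^1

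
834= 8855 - 8021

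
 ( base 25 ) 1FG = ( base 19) 2f9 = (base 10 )1016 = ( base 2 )1111111000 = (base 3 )1101122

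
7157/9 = 7157/9=795.22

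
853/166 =5  +  23/166 = 5.14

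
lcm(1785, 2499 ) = 12495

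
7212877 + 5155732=12368609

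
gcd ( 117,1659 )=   3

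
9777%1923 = 162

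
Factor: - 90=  - 2^1*3^2*5^1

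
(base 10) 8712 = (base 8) 21010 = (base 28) b34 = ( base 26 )CN2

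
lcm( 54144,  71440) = 5143680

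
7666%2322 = 700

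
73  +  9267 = 9340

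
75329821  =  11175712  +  64154109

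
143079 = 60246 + 82833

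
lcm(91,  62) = 5642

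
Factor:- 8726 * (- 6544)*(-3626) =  - 207055274944 = -2^6*7^2 * 37^1*409^1*4363^1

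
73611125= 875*84127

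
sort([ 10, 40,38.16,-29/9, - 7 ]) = [ - 7, - 29/9, 10,38.16,40 ] 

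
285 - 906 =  - 621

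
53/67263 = 53/67263 = 0.00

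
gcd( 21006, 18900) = 54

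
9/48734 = 9/48734=0.00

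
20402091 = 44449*459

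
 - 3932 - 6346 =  - 10278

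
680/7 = 97 + 1/7=97.14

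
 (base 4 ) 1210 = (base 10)100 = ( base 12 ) 84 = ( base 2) 1100100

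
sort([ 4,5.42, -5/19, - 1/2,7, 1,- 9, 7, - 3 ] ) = [ -9 , - 3, - 1/2, - 5/19,1,  4, 5.42, 7, 7 ]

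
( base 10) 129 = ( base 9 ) 153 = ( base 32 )41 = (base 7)243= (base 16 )81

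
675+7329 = 8004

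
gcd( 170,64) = 2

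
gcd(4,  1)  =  1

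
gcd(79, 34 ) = 1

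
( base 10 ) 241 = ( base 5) 1431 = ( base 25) 9g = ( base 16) F1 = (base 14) 133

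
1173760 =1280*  917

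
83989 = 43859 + 40130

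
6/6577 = 6/6577 = 0.00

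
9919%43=29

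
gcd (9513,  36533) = 7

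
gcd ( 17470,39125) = 5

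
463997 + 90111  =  554108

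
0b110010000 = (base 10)400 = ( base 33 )c4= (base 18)144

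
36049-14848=21201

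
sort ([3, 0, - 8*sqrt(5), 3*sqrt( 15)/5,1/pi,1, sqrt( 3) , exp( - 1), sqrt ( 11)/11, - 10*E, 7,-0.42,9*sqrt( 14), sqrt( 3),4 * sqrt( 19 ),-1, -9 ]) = [-10*E,-8*sqrt ( 5 ), - 9,  -  1 , - 0.42, 0, sqrt ( 11) /11,1/pi,exp(-1), 1, sqrt(3),sqrt( 3 ), 3*sqrt ( 15 ) /5, 3, 7,4 * sqrt( 19 ), 9*sqrt ( 14) ] 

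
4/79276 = 1/19819 = 0.00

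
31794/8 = 3974+1/4 = 3974.25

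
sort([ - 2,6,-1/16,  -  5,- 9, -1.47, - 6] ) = [ - 9,-6, - 5,-2,-1.47 ,-1/16,  6]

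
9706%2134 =1170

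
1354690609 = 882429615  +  472260994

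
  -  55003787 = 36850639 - 91854426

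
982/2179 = 982/2179 = 0.45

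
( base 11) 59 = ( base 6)144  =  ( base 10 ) 64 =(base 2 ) 1000000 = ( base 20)34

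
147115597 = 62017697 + 85097900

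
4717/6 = 786  +  1/6 = 786.17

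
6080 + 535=6615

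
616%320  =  296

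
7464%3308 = 848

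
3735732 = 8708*429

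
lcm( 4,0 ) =0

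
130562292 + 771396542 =901958834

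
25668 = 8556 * 3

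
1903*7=13321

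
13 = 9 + 4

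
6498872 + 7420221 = 13919093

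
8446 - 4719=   3727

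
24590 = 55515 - 30925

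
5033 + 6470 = 11503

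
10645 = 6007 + 4638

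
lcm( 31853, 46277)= 2452681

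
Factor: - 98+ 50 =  - 48  =  - 2^4 * 3^1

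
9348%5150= 4198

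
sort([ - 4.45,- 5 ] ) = [ - 5, - 4.45] 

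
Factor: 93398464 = 2^6*1459351^1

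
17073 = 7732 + 9341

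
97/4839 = 97/4839  =  0.02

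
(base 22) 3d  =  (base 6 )211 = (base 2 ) 1001111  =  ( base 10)79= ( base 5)304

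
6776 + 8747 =15523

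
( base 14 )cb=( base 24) 7B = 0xb3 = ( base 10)179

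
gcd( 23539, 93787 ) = 1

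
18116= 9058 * 2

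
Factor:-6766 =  -2^1*  17^1*199^1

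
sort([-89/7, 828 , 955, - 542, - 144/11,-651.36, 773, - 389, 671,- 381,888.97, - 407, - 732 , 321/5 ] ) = [ - 732,- 651.36, - 542, - 407,  -  389,- 381, - 144/11, - 89/7, 321/5,671 , 773,  828, 888.97, 955 ] 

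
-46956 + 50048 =3092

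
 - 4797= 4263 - 9060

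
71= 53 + 18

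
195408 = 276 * 708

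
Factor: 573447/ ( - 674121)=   -  581/683 = - 7^1 * 83^1*683^(- 1) 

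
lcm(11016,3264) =88128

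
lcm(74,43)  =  3182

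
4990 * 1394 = 6956060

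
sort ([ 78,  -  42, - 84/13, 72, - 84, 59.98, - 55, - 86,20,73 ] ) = [ - 86, - 84, - 55, - 42, - 84/13,20,59.98, 72,73, 78 ]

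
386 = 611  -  225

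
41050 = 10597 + 30453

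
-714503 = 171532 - 886035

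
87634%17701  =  16830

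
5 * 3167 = 15835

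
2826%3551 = 2826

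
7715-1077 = 6638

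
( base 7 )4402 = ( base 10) 1570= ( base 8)3042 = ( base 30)1MA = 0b11000100010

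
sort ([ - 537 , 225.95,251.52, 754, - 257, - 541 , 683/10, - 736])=[ - 736, - 541, - 537, - 257,683/10, 225.95, 251.52,  754 ]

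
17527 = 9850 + 7677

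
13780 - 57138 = -43358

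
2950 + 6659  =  9609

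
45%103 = 45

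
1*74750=74750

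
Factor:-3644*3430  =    -  2^3*5^1*7^3*911^1  =  -12498920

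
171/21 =8 + 1/7= 8.14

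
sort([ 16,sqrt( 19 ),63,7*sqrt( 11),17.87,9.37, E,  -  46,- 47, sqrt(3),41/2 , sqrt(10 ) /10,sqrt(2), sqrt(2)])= [-47,-46,sqrt(10)/10,sqrt(2),sqrt( 2),sqrt(3 ),E , sqrt(19),9.37,16,17.87,41/2, 7*sqrt( 11),63 ] 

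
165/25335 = 11/1689 = 0.01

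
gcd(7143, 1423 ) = 1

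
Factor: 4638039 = 3^1 * 7^1*220859^1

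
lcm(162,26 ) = 2106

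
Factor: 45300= 2^2 *3^1  *  5^2*151^1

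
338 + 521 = 859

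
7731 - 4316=3415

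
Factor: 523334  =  2^1 * 7^1 * 29^1*1289^1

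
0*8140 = 0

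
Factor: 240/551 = 2^4*3^1 *5^1 * 19^ ( - 1 )*29^(-1 ) 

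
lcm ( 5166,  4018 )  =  36162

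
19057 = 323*59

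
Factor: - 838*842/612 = -176399/153 =- 3^ (-2)*17^( - 1)*419^1* 421^1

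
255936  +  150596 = 406532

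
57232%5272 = 4512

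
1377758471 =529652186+848106285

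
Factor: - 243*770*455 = - 2^1*3^5*5^2*7^2*11^1*13^1 = - 85135050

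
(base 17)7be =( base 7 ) 6325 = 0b100010110000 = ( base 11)1742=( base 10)2224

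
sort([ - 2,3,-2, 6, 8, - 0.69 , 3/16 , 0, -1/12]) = [ - 2, - 2, - 0.69, - 1/12,0, 3/16,3,6, 8 ]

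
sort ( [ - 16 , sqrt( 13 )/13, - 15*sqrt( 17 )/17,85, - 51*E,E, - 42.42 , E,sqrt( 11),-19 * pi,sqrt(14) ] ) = [ -51*E, - 19*pi,  -  42.42, - 16, - 15*sqrt( 17 ) /17,sqrt(13) /13,E,E,sqrt( 11 ),sqrt( 14),85 ]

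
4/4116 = 1/1029 = 0.00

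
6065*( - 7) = -42455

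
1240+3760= 5000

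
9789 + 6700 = 16489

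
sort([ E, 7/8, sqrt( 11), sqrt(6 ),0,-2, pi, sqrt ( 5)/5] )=[-2 , 0, sqrt( 5 )/5, 7/8, sqrt( 6), E,pi , sqrt( 11)]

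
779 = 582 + 197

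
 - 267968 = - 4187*64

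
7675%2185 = 1120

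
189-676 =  - 487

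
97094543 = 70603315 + 26491228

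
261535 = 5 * 52307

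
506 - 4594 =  - 4088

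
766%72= 46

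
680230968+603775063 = 1284006031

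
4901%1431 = 608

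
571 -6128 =  -  5557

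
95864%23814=608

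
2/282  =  1/141 = 0.01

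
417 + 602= 1019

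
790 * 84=66360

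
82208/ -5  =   - 82208/5= - 16441.60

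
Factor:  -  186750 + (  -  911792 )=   -  1098542  =  -2^1*19^1*28909^1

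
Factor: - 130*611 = - 79430 =- 2^1*5^1*13^2*47^1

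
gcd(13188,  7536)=1884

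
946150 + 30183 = 976333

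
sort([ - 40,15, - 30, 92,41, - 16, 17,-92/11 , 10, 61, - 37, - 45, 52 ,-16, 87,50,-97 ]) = [ -97, - 45, - 40,-37, - 30 ,-16, - 16, - 92/11, 10, 15,17, 41,50, 52,61,87,92 ]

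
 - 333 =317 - 650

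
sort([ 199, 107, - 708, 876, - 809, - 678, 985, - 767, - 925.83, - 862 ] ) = [ - 925.83 , - 862, - 809,-767, - 708,-678, 107,199, 876,985] 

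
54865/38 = 1443+31/38 = 1443.82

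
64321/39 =1649 + 10/39=1649.26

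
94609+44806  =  139415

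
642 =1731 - 1089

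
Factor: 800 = 2^5*5^2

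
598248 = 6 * 99708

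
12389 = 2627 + 9762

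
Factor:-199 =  - 199^1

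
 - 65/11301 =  - 65/11301 = - 0.01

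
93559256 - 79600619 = 13958637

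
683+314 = 997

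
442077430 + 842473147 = 1284550577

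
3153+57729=60882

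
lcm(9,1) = 9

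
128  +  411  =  539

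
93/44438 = 93/44438 = 0.00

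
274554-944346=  - 669792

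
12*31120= 373440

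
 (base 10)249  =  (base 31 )81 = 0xf9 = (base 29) 8H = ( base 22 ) b7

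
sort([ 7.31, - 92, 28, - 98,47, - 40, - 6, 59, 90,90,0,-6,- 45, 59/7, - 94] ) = [ - 98, - 94, - 92, - 45, - 40, - 6, - 6, 0, 7.31, 59/7, 28,  47,59,90, 90]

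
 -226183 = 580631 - 806814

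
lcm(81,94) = 7614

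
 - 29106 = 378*( - 77)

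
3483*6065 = 21124395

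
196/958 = 98/479 = 0.20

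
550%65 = 30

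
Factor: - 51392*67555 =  - 2^6*5^1*11^1*59^1*73^1 *229^1=-3471786560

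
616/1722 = 44/123 = 0.36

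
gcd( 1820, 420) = 140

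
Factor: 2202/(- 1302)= - 7^ ( - 1 )*31^(-1 )*367^1 = - 367/217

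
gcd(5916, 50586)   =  6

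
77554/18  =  38777/9 = 4308.56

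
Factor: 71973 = 3^2*11^1 * 727^1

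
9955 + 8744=18699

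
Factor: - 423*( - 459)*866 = 2^1 * 3^5* 17^1 * 47^1*433^1 = 168139962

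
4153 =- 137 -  - 4290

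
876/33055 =876/33055 = 0.03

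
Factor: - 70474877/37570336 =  - 2^(- 5)*11^2 * 17^1*34261^1 * 1174073^( - 1)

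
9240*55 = 508200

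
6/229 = 6/229=0.03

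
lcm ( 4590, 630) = 32130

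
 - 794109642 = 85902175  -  880011817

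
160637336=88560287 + 72077049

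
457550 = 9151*50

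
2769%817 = 318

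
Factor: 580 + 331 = 911^1=   911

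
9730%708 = 526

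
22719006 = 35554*639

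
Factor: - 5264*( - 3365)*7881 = 139598990160 = 2^4 * 3^1 *5^1*7^1*37^1 * 47^1*71^1*673^1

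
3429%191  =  182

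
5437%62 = 43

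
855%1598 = 855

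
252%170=82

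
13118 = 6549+6569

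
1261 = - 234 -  - 1495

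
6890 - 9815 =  - 2925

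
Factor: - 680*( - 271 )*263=2^3*5^1*17^1*263^1*271^1 =48465640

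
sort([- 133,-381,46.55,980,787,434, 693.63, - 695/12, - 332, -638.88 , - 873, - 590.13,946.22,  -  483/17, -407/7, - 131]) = [ -873,-638.88,- 590.13 , - 381, - 332,  -  133,-131, -407/7 ,  -  695/12,  -  483/17, 46.55,434,693.63,787,946.22,980]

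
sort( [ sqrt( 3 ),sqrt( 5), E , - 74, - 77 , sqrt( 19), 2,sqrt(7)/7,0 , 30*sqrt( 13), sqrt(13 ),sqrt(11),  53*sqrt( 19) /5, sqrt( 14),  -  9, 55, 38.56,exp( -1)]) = [- 77,  -  74, - 9 , 0, exp( - 1 ), sqrt( 7)/7,sqrt ( 3),  2 , sqrt( 5 ), E , sqrt( 11 ), sqrt( 13 ),sqrt( 14) , sqrt( 19 ),38.56, 53*sqrt (19 ) /5,55, 30*sqrt( 13) ]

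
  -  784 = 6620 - 7404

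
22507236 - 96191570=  -73684334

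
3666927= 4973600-1306673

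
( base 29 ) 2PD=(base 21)5a5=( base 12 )1498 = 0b100101110100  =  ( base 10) 2420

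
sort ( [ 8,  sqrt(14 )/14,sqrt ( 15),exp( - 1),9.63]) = [sqrt(14)/14, exp( - 1),sqrt( 15 ),8, 9.63 ] 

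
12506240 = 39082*320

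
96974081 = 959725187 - 862751106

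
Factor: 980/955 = 2^2*7^2*191^(-1) = 196/191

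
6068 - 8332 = -2264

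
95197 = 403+94794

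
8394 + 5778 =14172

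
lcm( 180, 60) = 180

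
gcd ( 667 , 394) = 1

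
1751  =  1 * 1751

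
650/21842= 325/10921 = 0.03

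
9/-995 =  - 1 + 986/995=- 0.01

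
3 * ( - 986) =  - 2958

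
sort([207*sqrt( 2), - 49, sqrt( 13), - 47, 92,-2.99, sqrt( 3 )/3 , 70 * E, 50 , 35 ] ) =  [ - 49 , - 47, - 2.99, sqrt (3)/3, sqrt( 13), 35,50,92,70*E, 207 *sqrt (2 ) ]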